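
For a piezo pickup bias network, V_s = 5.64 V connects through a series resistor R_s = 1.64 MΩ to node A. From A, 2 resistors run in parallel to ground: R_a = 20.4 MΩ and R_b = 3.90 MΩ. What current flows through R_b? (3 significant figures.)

I ≈ 0.964 µA

Parallel bank: R_p = 1/(1/20.4 + 1/3.90) = 3.274 MΩ.
Node voltage V_A = V_s · R_p/(R_s + R_p) = 5.64 × 0.6663 = 3.758 V.
Branch current I = V_A/R_b = 3.758/3.90 = 0.9635 µA.
(Equivalently: I_total = 1.148 µA, then current-divider fraction G_k/ΣG = 0.8395.)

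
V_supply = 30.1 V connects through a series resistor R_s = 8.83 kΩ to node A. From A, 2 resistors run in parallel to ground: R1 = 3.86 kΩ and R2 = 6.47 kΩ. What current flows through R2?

I ≈ 1.00 mA

Combine the parallel branches: R_p = (1/3.86 + 1/6.47)⁻¹ = 2.418 kΩ.
V_A by voltage divider: V_A = 30.1 × 2.418/(8.83 + 2.418) = 6.470 V.
I(R2) = V_A / R2 = 6.470/6.47 = 1.000 mA.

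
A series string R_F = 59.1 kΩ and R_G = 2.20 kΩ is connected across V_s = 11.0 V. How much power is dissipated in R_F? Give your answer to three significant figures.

P ≈ 1.90 mW

The common current is I = 11.0/61.30 = 0.1794 mA.
V(R_F) = I·R = 10.61 V; P = V·I = 10.61 × 0.1794 = 1.903 mW.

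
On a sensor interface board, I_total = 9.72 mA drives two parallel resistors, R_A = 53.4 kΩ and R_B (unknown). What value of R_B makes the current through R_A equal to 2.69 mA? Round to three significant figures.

R_B ≈ 20.4 kΩ

The fraction through R_A equals R_B/(R_A+R_B).
With f = 0.2767, R_B = R_A · f/(1−f) = 53.4 × 0.3826 = 20.43 kΩ.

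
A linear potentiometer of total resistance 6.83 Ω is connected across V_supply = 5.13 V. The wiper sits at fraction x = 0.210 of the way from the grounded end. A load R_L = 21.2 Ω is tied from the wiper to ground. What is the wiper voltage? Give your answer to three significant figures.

V_out ≈ 1.02 V

The pot divides into 5.396 Ω above the wiper and 1.434 Ω below.
R_L loads the lower segment: effective lower R = 1.343 Ω.
Loaded-divider output: V_out = 5.13 × 0.1993 = 1.023 V.
(Unloaded: V_out = x·V_supply = 1.08 V.)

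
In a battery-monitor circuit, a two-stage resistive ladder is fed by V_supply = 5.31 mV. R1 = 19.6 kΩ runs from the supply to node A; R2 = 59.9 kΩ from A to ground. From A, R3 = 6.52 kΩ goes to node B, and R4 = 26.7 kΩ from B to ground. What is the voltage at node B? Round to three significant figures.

V_B ≈ 2.23 mV

Node A sees R2 in parallel with the series input of stage 2, R3 + R4 = 33.22 kΩ.
Effective lower resistance at A: R2 ‖ 33.22 = 21.37 kΩ.
So V_A = 5.31 × 0.5216 = 2.770 mV.
Stage 2 is unloaded, so V_B = V_A · R4/(R3+R4) = 2.770 × 26.7/33.22 = 2.226 mV.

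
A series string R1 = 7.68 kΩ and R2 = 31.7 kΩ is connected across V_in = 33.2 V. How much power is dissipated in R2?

P ≈ 22.5 mW

The common current is I = 33.2/39.38 = 0.8431 mA.
P = I²R = 0.7108 × 31.7 = 22.53 mW.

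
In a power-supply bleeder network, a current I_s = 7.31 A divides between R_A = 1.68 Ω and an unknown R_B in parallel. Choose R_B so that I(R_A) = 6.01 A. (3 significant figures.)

R_B ≈ 7.77 Ω

The fraction through R_A equals R_B/(R_A+R_B).
With f = 0.8222, R_B = R_A · f/(1−f) = 1.68 × 4.623 = 7.767 Ω.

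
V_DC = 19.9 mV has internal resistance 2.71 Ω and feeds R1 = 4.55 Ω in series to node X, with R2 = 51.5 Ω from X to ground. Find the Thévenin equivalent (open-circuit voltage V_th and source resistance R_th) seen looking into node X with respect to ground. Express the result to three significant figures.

R1' = 2.71 + 4.55 = 7.260 Ω (source resistance + R1).
V_th is the unloaded tap voltage: V_DC · R2/(R1'+R2) = 19.9 × 0.8764 = 17.44 mV.
With V_DC suppressed (replaced by a short), R_th = R1' ‖ R2 = (7.260 × 51.5)/(7.260 + 51.5) = 6.363 Ω.

V_th ≈ 17.4 mV, R_th ≈ 6.36 Ω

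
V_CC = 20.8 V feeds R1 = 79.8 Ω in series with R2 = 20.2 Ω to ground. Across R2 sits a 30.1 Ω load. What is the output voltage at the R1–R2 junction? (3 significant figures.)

V_out ≈ 2.74 V

The load sits in parallel with R2, giving an effective lower resistance R2' = R2·R_L/(R2+R_L) = 12.09 Ω.
Now apply the divider: V_out = 20.8 × 0.1316 = 2.736 V.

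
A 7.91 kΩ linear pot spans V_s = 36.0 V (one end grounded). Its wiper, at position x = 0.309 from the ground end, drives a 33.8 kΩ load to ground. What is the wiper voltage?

V_out ≈ 10.6 V

The pot divides into 5.466 kΩ above the wiper and 2.444 kΩ below.
(x·R_p) ‖ R_L = 2.279 kΩ.
Then V_out = V_s · 2.279/(5.466 + 2.279) = 10.59 V.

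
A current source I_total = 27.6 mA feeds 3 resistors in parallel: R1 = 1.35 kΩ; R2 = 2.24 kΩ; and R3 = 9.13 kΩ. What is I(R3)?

ΣG = 1/1.35 + 1/2.24 + 1/9.13 = 1.297.
R3 takes the fraction G_k/ΣG = 0.1095/1.297 = 0.08447, so I = 27.6 × 0.08447 = 2.331 mA.

I ≈ 2.33 mA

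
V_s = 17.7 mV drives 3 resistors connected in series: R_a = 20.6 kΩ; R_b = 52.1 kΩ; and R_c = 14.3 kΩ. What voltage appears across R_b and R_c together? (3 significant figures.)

V ≈ 13.5 mV

ΣR = 20.6 + 52.1 + 14.3 = 87.00 kΩ.
R_{R_b..R_c} = 52.1 + 14.3 = 66.40 kΩ.
By the voltage-divider rule, V = 17.7 × 66.40/87.00 = 13.51 mV.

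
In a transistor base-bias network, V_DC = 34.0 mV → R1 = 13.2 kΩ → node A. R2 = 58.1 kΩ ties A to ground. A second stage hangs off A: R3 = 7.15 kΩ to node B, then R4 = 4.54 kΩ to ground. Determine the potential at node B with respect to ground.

The second stage (R3 + R4 = 11.69 kΩ) loads node A in parallel with R2.
Effective lower resistance at A: R2 ‖ 11.69 = 9.732 kΩ.
V_A = 34.0 × 9.732/(13.2 + 9.732) = 14.43 mV.
Then the unloaded second divider: V_B = V_A × R4/(R3+R4) = 14.43 × 0.3884 = 5.604 mV.

V_B ≈ 5.60 mV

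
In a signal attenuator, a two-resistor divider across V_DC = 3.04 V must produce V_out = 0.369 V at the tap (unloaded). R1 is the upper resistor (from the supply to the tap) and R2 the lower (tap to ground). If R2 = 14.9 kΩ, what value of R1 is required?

R1 ≈ 108 kΩ

V_out/V_DC = R2/(R1+R2) = 0.1214.
Rearranging, R1 = R2·(1−k)/k = 14.9 × 7.238 = 107.9 kΩ.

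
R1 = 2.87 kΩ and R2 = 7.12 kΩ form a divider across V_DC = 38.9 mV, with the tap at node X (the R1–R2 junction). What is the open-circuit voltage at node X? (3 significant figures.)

With X open, the divider is unloaded: V_th = 38.9 × 7.12/9.990 = 27.72 mV.

V_th ≈ 27.7 mV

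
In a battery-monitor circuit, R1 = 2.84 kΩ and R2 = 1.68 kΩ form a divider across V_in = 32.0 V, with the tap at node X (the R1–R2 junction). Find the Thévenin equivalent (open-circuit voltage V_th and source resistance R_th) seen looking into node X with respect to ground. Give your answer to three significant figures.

With X open, the divider is unloaded: V_th = 32.0 × 1.68/4.520 = 11.89 V.
With V_in suppressed (replaced by a short), R_th = R1 ‖ R2 = (2.840 × 1.68)/(2.840 + 1.68) = 1.056 kΩ.

V_th ≈ 11.9 V, R_th ≈ 1.06 kΩ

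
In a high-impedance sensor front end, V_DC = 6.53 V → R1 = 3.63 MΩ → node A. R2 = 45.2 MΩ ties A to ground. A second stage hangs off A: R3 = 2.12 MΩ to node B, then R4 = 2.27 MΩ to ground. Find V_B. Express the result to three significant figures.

The second stage (R3 + R4 = 4.390 MΩ) loads node A in parallel with R2.
R2 ‖ (R3+R4) = 4.001 MΩ.
So V_A = 6.53 × 0.5243 = 3.424 V.
V_B = V_A × 0.5171 = 1.770 V.

V_B ≈ 1.77 V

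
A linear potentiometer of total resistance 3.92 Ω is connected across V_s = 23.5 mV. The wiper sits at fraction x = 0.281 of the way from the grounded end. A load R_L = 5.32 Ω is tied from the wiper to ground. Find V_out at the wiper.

V_out ≈ 5.75 mV

Lower segment x·R_p = 1.102 Ω; upper segment (1−x)·R_p = 2.818 Ω.
Lower segment in parallel with the load: 1.102 ‖ 5.32 = 0.9126 Ω.
V_out = 23.5 × 0.9126/(2.818 + 0.9126) = 5.748 mV.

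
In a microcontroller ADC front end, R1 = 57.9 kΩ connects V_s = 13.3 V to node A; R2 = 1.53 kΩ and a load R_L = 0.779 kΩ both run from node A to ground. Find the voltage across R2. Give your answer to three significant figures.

The load sits in parallel with R2, giving an effective lower resistance R2' = R2·R_L/(R2+R_L) = 0.5162 kΩ.
Now apply the divider: V_out = 13.3 × 0.008836 = 0.1175 V.

V_out ≈ 0.118 V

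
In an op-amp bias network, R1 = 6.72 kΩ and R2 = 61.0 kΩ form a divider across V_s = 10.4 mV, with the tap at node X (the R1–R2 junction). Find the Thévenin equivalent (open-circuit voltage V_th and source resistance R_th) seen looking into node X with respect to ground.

V_th is the unloaded tap voltage: V_s · R2/(R1+R2) = 10.4 × 0.9008 = 9.368 mV.
Looking into X with the source shorted: R_th = R1·R2/(R1+R2) = 6.720 × 61.0/67.72 = 6.053 kΩ.

V_th ≈ 9.37 mV, R_th ≈ 6.05 kΩ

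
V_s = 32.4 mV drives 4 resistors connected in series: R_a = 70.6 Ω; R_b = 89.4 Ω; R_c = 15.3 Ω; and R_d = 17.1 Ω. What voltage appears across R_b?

Total series resistance ΣR = 70.6 + 89.4 + 15.3 + 17.1 = 192.4 Ω.
Voltage divider: V = V_s · (89.40 / 192.4) = 32.4 × 0.4647 = 15.05 mV.

V ≈ 15.1 mV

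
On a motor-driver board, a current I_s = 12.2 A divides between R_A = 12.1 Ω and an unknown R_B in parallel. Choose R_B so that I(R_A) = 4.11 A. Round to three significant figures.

In a two-way split, I_A/I_s = R_B/(R_A + R_B).
With f = 0.3369, R_B = R_A · f/(1−f) = 12.1 × 0.5080 = 6.147 Ω.

R_B ≈ 6.15 Ω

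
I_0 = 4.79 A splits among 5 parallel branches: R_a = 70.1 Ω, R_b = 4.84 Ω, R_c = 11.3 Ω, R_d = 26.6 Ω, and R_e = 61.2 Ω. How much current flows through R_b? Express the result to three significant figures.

I ≈ 2.72 A

Total conductance ΣG = 1/70.1 + 1/4.84 + 1/11.3 + 1/26.6 + 1/61.2 = 0.3633 (units of 1/Ω).
R_b takes the fraction G_k/ΣG = 0.2066/0.3633 = 0.5687, so I = 4.79 × 0.5687 = 2.724 A.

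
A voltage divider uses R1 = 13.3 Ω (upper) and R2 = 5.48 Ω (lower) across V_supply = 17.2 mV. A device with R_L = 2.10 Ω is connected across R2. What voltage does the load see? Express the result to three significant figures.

V_out ≈ 1.76 mV

First combine the lower leg with the load: R2 ‖ R_L = 1.518 Ω.
Then V_out = V_supply · R2'/(R1 + R2') = 17.2 × 1.518/14.82 = 1.762 mV.
(Unloaded it would be 5.02 mV; the load pulls it down.)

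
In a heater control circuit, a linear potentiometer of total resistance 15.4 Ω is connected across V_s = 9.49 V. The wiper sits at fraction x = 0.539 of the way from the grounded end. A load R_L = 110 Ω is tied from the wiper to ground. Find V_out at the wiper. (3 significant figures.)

V_out ≈ 4.94 V

Split the track: R_lower = x·R_p = 8.301 Ω, R_upper = (1−x)·R_p = 7.099 Ω.
Lower segment in parallel with the load: 8.301 ‖ 110 = 7.718 Ω.
Then V_out = V_s · 7.718/(7.099 + 7.718) = 4.943 V.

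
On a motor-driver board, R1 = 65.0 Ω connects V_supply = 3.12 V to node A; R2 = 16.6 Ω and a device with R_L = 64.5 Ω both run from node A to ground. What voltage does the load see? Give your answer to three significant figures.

The load sits in parallel with R2, giving an effective lower resistance R2' = R2·R_L/(R2+R_L) = 13.20 Ω.
Now apply the divider: V_out = 3.12 × 0.1688 = 0.5267 V.

V_out ≈ 0.527 V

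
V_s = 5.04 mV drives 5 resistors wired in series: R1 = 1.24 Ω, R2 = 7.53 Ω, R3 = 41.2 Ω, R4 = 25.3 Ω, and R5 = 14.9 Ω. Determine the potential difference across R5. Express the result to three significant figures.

Total series resistance ΣR = 1.24 + 7.53 + 41.2 + 25.3 + 14.9 = 90.17 Ω.
V = V_s · R/ΣR = 5.04 × 0.1652 = 0.8328 mV.

V ≈ 0.833 mV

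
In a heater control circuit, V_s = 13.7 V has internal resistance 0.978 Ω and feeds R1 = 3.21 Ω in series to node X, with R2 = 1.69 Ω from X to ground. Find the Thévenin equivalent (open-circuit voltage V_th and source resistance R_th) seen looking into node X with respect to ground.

R1' = 0.978 + 3.21 = 4.188 Ω (source resistance + R1).
With X open, the divider is unloaded: V_th = 13.7 × 1.69/5.878 = 3.939 V.
With V_s suppressed (replaced by a short), R_th = R1' ‖ R2 = (4.188 × 1.69)/(4.188 + 1.69) = 1.204 Ω.

V_th ≈ 3.94 V, R_th ≈ 1.20 Ω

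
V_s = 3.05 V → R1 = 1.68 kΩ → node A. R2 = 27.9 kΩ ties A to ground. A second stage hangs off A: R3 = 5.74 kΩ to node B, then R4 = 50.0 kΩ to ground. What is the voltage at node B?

V_B ≈ 2.51 V

Node A sees R2 in parallel with the series input of stage 2, R3 + R4 = 55.74 kΩ.
Effective lower resistance at A: R2 ‖ 55.74 = 18.59 kΩ.
So V_A = 3.05 × 0.9171 = 2.797 V.
V_B = V_A × 0.8970 = 2.509 V.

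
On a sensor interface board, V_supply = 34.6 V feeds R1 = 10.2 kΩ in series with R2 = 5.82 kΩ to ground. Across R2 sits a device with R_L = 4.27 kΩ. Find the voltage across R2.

V_out ≈ 6.73 V

The load sits in parallel with R2, giving an effective lower resistance R2' = R2·R_L/(R2+R_L) = 2.463 kΩ.
Now apply the divider: V_out = 34.6 × 0.1945 = 6.730 V.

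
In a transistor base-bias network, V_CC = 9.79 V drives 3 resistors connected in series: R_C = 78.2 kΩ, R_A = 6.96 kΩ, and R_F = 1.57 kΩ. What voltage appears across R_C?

Total series resistance ΣR = 78.2 + 6.96 + 1.57 = 86.73 kΩ.
By the voltage-divider rule, V = 9.79 × 78.20/86.73 = 8.827 V.

V ≈ 8.83 V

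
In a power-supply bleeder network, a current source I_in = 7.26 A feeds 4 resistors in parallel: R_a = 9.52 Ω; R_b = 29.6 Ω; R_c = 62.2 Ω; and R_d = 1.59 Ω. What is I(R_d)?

I ≈ 5.83 A

Total conductance ΣG = 1/9.52 + 1/29.6 + 1/62.2 + 1/1.59 = 0.7838 (units of 1/Ω).
Current divider: I(R_d) = I_in · G_k/ΣG = 7.26 × (0.6289/0.7838) = 7.26 × 0.8024 = 5.825 A.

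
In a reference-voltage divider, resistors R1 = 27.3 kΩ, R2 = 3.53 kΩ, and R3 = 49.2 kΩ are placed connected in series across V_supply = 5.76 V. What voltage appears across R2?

V ≈ 0.254 V

Series total: ΣR = 27.3 + 3.53 + 49.2 = 80.03 kΩ.
By the voltage-divider rule, V = 5.76 × 3.530/80.03 = 0.2541 V.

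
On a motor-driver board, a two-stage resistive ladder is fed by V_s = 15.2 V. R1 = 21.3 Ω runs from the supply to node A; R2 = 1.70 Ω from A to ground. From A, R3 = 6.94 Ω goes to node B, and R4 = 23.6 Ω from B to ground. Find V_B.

The second stage (R3 + R4 = 30.54 Ω) loads node A in parallel with R2.
Effective lower resistance at A: R2 ‖ 30.54 = 1.610 Ω.
V_A = 15.2 × 1.610/(21.3 + 1.610) = 1.068 V.
Then the unloaded second divider: V_B = V_A × R4/(R3+R4) = 1.068 × 0.7728 = 0.8256 V.

V_B ≈ 0.826 V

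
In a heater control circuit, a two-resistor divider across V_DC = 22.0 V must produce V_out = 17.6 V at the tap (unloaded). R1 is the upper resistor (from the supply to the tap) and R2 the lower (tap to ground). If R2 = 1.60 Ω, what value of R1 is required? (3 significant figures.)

Required fraction k = V_out/V_DC = 0.8000.
So R1 = R2 · (V_DC/V_out − 1) = 1.60 × (22.0/17.6 − 1) = 1.60 × 0.2500 = 0.4000 Ω.

R1 ≈ 0.400 Ω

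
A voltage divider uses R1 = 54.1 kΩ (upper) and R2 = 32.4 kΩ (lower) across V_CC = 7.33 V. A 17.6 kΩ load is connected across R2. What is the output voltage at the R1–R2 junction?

First combine the lower leg with the load: R2 ‖ R_L = 11.40 kΩ.
Voltage divider with the loaded lower leg: V_out = 7.33 × 11.40/(54.1 + 11.40) = 7.33 × 0.1741 = 1.276 V.
(Unloaded it would be 2.75 V; the load pulls it down.)

V_out ≈ 1.28 V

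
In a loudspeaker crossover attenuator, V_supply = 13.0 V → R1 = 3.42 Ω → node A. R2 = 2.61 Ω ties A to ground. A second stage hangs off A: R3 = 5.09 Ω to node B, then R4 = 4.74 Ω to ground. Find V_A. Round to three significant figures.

Node A sees R2 in parallel with the series input of stage 2, R3 + R4 = 9.830 Ω.
Effective lower resistance at A: R2 ‖ 9.830 = 2.062 Ω.
First divider: V_A = V_supply · 2.062/(3.42 + 2.062) = 4.890 V.

V_A ≈ 4.89 V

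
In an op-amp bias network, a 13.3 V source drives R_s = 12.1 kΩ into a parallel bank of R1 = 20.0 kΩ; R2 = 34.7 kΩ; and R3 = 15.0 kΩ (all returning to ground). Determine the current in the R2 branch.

I ≈ 0.139 mA

Parallel bank: R_p = 1/(1/20.0 + 1/34.7 + 1/15.0) = 6.874 kΩ.
Node voltage V_A = V_in · R_p/(R_s + R_p) = 13.3 × 0.3623 = 4.818 V.
I(R2) = V_A / R2 = 4.818/34.7 = 0.1389 mA.
(Equivalently: I_total = 0.7010 mA, then current-divider fraction G_k/ΣG = 0.1981.)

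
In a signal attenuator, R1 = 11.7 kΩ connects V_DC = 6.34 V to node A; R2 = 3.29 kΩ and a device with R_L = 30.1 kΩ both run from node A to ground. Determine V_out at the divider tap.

The load sits in parallel with R2, giving an effective lower resistance R2' = R2·R_L/(R2+R_L) = 2.966 kΩ.
Then V_out = V_DC · R2'/(R1 + R2') = 6.34 × 2.966/14.67 = 1.282 V.
(Unloaded it would be 1.39 V; the load pulls it down.)

V_out ≈ 1.28 V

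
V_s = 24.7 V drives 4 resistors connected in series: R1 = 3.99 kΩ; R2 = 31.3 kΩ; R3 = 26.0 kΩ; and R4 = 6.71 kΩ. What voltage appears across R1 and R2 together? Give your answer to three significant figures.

Series total: ΣR = 3.99 + 31.3 + 26.0 + 6.71 = 68.00 kΩ.
R_{R1..R2} = 3.99 + 31.3 = 35.29 kΩ.
By the voltage-divider rule, V = 24.7 × 35.29/68.00 = 12.82 V.

V ≈ 12.8 V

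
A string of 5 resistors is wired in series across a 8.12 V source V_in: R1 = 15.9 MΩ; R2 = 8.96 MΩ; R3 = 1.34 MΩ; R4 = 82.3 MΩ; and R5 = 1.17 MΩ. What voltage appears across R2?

Total series resistance ΣR = 15.9 + 8.96 + 1.34 + 82.3 + 1.17 = 109.7 MΩ.
By the voltage-divider rule, V = 8.12 × 8.960/109.7 = 0.6634 V.

V ≈ 0.663 V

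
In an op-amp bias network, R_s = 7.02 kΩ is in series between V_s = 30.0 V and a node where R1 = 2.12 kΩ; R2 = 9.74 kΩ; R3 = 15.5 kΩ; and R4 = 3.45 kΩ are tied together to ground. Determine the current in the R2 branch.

Parallel bank: R_p = 1/(1/2.12 + 1/9.74 + 1/15.5 + 1/3.45) = 1.077 kΩ.
Node voltage V_A = V_s · R_p/(R_s + R_p) = 30.0 × 0.1330 = 3.989 V.
Branch current I = V_A/R2 = 3.989/9.74 = 0.4096 mA.
(Check via current divider: I_total = 3.705 mA; share G_k/ΣG = 0.1105 → same result.)

I ≈ 0.410 mA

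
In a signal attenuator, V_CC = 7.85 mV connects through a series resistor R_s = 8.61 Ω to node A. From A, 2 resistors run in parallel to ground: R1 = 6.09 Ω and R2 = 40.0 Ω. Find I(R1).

I ≈ 0.490 mA

Parallel bank: R_p = 1/(1/6.09 + 1/40.0) = 5.285 Ω.
V_A by voltage divider: V_A = 7.85 × 5.285/(8.61 + 5.285) = 2.986 mV.
Branch current I = V_A/R1 = 2.986/6.09 = 0.4903 mA.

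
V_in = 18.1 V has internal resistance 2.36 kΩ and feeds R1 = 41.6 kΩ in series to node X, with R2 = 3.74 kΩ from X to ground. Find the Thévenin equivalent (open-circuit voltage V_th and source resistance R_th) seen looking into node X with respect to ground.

R1' = 2.36 + 41.6 = 43.96 kΩ (source resistance + R1).
V_th is the unloaded tap voltage: V_in · R2/(R1'+R2) = 18.1 × 0.07841 = 1.419 V.
Looking into X with the source shorted: R_th = R1'·R2/(R1'+R2) = 43.96 × 3.74/47.70 = 3.447 kΩ.

V_th ≈ 1.42 V, R_th ≈ 3.45 kΩ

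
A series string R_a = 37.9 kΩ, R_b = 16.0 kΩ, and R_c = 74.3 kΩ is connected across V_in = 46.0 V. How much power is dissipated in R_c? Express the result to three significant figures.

ΣR = 128.2 kΩ → I = 46.0/128.2 = 0.3588 mA.
V(R_c) = I·R = 26.66 V; P = V·I = 26.66 × 0.3588 = 9.566 mW.

P ≈ 9.57 mW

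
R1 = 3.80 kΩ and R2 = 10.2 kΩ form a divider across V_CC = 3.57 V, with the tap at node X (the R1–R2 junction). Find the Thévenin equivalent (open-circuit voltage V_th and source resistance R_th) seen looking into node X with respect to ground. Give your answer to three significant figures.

V_th is the unloaded tap voltage: V_CC · R2/(R1+R2) = 3.57 × 0.7286 = 2.601 V.
Looking into X with the source shorted: R_th = R1·R2/(R1+R2) = 3.800 × 10.2/14.00 = 2.769 kΩ.

V_th ≈ 2.60 V, R_th ≈ 2.77 kΩ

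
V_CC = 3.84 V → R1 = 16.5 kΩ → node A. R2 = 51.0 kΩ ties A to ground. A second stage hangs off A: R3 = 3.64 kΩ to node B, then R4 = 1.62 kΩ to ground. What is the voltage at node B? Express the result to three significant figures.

The second stage (R3 + R4 = 5.260 kΩ) loads node A in parallel with R2.
R2 ‖ (R3+R4) = 4.768 kΩ.
So V_A = 3.84 × 0.2242 = 0.8609 V.
Then the unloaded second divider: V_B = V_A × R4/(R3+R4) = 0.8609 × 0.3080 = 0.2651 V.

V_B ≈ 0.265 V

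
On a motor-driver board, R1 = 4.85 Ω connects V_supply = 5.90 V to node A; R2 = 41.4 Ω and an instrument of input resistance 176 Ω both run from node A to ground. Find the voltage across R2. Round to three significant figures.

V_out ≈ 5.15 V

First combine the lower leg with the load: R2 ‖ R_L = 33.52 Ω.
Voltage divider with the loaded lower leg: V_out = 5.90 × 33.52/(4.85 + 33.52) = 5.90 × 0.8736 = 5.154 V.
(Unloaded it would be 5.28 V; the load pulls it down.)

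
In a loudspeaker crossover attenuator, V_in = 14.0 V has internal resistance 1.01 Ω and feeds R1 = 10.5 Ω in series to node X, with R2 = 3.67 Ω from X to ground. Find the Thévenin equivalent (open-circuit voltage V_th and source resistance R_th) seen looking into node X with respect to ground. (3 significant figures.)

V_th ≈ 3.38 V, R_th ≈ 2.78 Ω

R1' = 1.01 + 10.5 = 11.51 Ω (source resistance + R1).
Open-circuit (no load on X): V_th = V_in · R2/(R1' + R2) = 14.0 × 3.67/(11.51 + 3.67) = 3.385 V.
Zeroing V_in shorts the top of R1' to ground, so R_th = R1' ‖ R2 = 2.783 Ω.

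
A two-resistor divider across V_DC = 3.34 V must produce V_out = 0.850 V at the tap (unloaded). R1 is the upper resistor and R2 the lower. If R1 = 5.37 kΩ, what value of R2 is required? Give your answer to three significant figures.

V_out/V_DC = R2/(R1+R2) = 0.2545.
R2 = R1 · 0.2545/(1 − 0.2545) = 1.833 kΩ.

R2 ≈ 1.83 kΩ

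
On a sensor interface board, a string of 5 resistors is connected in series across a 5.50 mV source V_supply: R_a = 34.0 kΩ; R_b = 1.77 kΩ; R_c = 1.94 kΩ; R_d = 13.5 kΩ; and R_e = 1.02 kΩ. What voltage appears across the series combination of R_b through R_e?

V ≈ 1.92 mV

Total series resistance ΣR = 34.0 + 1.77 + 1.94 + 13.5 + 1.02 = 52.23 kΩ.
R_{R_b..R_e} = 1.77 + 1.94 + 13.5 + 1.02 = 18.23 kΩ.
V = V_supply · R/ΣR = 5.50 × 0.3490 = 1.920 mV.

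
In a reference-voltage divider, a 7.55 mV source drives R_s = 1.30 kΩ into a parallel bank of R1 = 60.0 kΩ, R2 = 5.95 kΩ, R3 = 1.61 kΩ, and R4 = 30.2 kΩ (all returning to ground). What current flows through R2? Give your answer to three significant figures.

Equivalent of the parallel group: R_p = 1.192 kΩ.
Node voltage V_A = V_in · R_p/(R_s + R_p) = 7.55 × 0.4783 = 3.611 mV.
I(R2) = V_A / R2 = 3.611/5.95 = 0.6069 µA.
(Check via current divider: I_total = 3.030 µA; share G_k/ΣG = 0.2003 → same result.)

I ≈ 0.607 µA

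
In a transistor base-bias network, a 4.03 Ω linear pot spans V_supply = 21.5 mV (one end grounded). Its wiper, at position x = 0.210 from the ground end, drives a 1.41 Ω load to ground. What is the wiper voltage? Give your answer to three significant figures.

The pot divides into 3.184 Ω above the wiper and 0.8463 Ω below.
(x·R_p) ‖ R_L = 0.5289 Ω.
Loaded-divider output: V_out = 21.5 × 0.1425 = 3.063 mV.
(Unloaded: V_out = x·V_supply = 4.51 mV.)

V_out ≈ 3.06 mV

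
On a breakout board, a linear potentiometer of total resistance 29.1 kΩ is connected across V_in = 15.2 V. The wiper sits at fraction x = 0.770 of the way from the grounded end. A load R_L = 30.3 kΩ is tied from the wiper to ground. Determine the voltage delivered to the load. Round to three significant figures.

The pot divides into 6.693 kΩ above the wiper and 22.41 kΩ below.
Lower segment in parallel with the load: 22.41 ‖ 30.3 = 12.88 kΩ.
Then V_out = V_in · 12.88/(6.693 + 12.88) = 10.00 V.

V_out ≈ 10.0 V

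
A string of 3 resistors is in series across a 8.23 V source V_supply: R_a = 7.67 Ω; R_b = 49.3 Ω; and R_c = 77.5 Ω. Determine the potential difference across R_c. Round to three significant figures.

V ≈ 4.74 V

Total series resistance ΣR = 7.67 + 49.3 + 77.5 = 134.5 Ω.
Voltage divider: V = V_supply · (77.50 / 134.5) = 8.23 × 0.5763 = 4.743 V.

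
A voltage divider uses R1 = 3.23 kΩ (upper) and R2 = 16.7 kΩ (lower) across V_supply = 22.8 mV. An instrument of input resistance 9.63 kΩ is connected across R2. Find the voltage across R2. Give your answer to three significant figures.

V_out ≈ 14.9 mV

First combine the lower leg with the load: R2 ‖ R_L = 6.108 kΩ.
Now apply the divider: V_out = 22.8 × 0.6541 = 14.91 mV.
(Unloaded it would be 19.1 mV; the load pulls it down.)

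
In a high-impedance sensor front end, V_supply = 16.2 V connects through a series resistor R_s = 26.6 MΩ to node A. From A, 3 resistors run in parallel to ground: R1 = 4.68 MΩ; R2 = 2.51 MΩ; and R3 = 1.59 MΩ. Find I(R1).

I ≈ 0.102 µA

Combine the parallel branches: R_p = (1/4.68 + 1/2.51 + 1/1.59)⁻¹ = 0.8058 MΩ.
V_A by voltage divider: V_A = 16.2 × 0.8058/(26.6 + 0.8058) = 0.4763 V.
Branch current I = V_A/R1 = 0.4763/4.68 = 0.1018 µA.
(Equivalently: I_total = 0.5911 µA, then current-divider fraction G_k/ΣG = 0.1722.)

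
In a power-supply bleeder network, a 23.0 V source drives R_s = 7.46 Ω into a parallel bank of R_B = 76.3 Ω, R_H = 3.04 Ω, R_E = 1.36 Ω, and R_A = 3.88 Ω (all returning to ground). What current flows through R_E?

I ≈ 1.54 A

Combine the parallel branches: R_p = (1/76.3 + 1/3.04 + 1/1.36 + 1/3.88)⁻¹ = 0.7490 Ω.
Node voltage V_A = V_in · R_p/(R_s + R_p) = 23.0 × 0.09124 = 2.099 V.
Branch current I = V_A/R_E = 2.099/1.36 = 1.543 A.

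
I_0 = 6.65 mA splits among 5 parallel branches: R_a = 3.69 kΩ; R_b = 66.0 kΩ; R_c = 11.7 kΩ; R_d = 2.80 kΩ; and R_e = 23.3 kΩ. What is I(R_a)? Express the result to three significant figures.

I ≈ 2.34 mA

ΣG = 1/3.69 + 1/66.0 + 1/11.7 + 1/2.80 + 1/23.3 = 0.7717.
R_a takes the fraction G_k/ΣG = 0.2710/0.7717 = 0.3512, so I = 6.65 × 0.3512 = 2.335 mA.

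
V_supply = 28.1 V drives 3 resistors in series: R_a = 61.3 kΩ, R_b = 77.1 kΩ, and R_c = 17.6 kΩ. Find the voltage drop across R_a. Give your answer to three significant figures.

Series total: ΣR = 61.3 + 77.1 + 17.6 = 156.0 kΩ.
By the voltage-divider rule, V = 28.1 × 61.30/156.0 = 11.04 V.

V ≈ 11.0 V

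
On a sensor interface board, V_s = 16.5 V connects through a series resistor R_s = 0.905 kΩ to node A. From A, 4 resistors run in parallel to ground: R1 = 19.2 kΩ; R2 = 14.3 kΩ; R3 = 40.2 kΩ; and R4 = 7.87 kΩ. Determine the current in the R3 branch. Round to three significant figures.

I ≈ 0.329 mA

Equivalent of the parallel group: R_p = 3.650 kΩ.
Node voltage V_A = V_s · R_p/(R_s + R_p) = 16.5 × 0.8013 = 13.22 V.
Branch current I = V_A/R3 = 13.22/40.2 = 0.3289 mA.
(Equivalently: I_total = 3.622 mA, then current-divider fraction G_k/ΣG = 0.09080.)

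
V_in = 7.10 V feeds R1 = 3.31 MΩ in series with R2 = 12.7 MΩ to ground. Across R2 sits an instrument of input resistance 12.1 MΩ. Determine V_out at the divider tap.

The load sits in parallel with R2, giving an effective lower resistance R2' = R2·R_L/(R2+R_L) = 6.196 MΩ.
Voltage divider with the loaded lower leg: V_out = 7.10 × 6.196/(3.31 + 6.196) = 7.10 × 0.6518 = 4.628 V.

V_out ≈ 4.63 V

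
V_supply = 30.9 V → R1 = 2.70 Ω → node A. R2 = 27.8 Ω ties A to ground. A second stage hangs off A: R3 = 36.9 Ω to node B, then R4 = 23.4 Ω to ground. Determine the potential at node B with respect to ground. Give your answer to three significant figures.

The second stage (R3 + R4 = 60.30 Ω) loads node A in parallel with R2.
Effective lower resistance at A: R2 ‖ 60.30 = 19.03 Ω.
First divider: V_A = V_supply · 19.03/(2.70 + 19.03) = 27.06 V.
V_B = V_A × 0.3881 = 10.50 V.

V_B ≈ 10.5 V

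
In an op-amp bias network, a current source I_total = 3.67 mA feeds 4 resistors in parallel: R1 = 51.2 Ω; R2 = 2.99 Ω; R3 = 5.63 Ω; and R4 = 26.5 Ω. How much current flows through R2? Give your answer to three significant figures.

I ≈ 2.16 mA

Conductances: ΣG = 1/51.2 + 1/2.99 + 1/5.63 + 1/26.5 = 0.5693 (1/Ω).
By the current-divider rule, I = I_total · G_k/ΣG = 3.67 × 0.5874 = 2.156 mA.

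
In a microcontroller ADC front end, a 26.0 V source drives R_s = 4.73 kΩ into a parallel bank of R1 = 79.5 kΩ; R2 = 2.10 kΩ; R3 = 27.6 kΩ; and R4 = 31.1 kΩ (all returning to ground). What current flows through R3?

I ≈ 0.259 mA

Combine the parallel branches: R_p = (1/79.5 + 1/2.10 + 1/27.6 + 1/31.1)⁻¹ = 1.795 kΩ.
V_A by voltage divider: V_A = 26.0 × 1.795/(4.73 + 1.795) = 7.152 V.
Branch current I = V_A/R3 = 7.152/27.6 = 0.2591 mA.
(Check via current divider: I_total = 3.985 mA; share G_k/ΣG = 0.06503 → same result.)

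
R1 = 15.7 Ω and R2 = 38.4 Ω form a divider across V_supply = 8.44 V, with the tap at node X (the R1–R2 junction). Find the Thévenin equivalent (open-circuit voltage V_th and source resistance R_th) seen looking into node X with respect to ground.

V_th is the unloaded tap voltage: V_supply · R2/(R1+R2) = 8.44 × 0.7098 = 5.991 V.
With V_supply suppressed (replaced by a short), R_th = R1 ‖ R2 = (15.70 × 38.4)/(15.70 + 38.4) = 11.14 Ω.

V_th ≈ 5.99 V, R_th ≈ 11.1 Ω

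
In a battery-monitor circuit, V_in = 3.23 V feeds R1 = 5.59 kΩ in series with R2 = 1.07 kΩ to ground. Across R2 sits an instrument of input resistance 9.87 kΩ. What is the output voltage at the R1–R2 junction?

R2 ‖ R_L = (1.07 × 9.87)/(1.07 + 9.87) = 0.9653 kΩ.
Voltage divider with the loaded lower leg: V_out = 3.23 × 0.9653/(5.59 + 0.9653) = 3.23 × 0.1473 = 0.4757 V.
(Unloaded it would be 0.519 V; the load pulls it down.)

V_out ≈ 0.476 V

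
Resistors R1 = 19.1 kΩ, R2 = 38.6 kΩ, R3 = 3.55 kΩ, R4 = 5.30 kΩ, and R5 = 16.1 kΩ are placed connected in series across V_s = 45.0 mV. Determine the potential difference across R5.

ΣR = 19.1 + 38.6 + 3.55 + 5.30 + 16.1 = 82.65 kΩ.
V = V_s · R/ΣR = 45.0 × 0.1948 = 8.766 mV.

V ≈ 8.77 mV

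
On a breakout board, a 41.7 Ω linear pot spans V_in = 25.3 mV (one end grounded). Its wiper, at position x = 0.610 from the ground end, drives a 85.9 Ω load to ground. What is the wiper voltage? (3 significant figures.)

Split the track: R_lower = x·R_p = 25.44 Ω, R_upper = (1−x)·R_p = 16.26 Ω.
(x·R_p) ‖ R_L = 19.63 Ω.
Then V_out = V_in · 19.63/(16.26 + 19.63) = 13.84 mV.
(Unloaded: V_out = x·V_in = 15.4 mV.)

V_out ≈ 13.8 mV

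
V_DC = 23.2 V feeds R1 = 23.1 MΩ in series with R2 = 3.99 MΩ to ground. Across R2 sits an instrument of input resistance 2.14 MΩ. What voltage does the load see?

V_out ≈ 1.32 V

R2 ‖ R_L = (3.99 × 2.14)/(3.99 + 2.14) = 1.393 MΩ.
Now apply the divider: V_out = 23.2 × 0.05687 = 1.319 V.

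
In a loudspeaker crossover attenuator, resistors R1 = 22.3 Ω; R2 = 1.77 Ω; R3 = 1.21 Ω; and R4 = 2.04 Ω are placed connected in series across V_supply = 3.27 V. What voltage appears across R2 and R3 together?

Series total: ΣR = 22.3 + 1.77 + 1.21 + 2.04 = 27.32 Ω.
R_{R2..R3} = 1.77 + 1.21 = 2.980 Ω.
Voltage divider: V = V_supply · (2.980 / 27.32) = 3.27 × 0.1091 = 0.3567 V.

V ≈ 0.357 V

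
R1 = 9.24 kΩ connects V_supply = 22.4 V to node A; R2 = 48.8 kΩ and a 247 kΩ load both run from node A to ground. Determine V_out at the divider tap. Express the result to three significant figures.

The load sits in parallel with R2, giving an effective lower resistance R2' = R2·R_L/(R2+R_L) = 40.75 kΩ.
Now apply the divider: V_out = 22.4 × 0.8152 = 18.26 V.

V_out ≈ 18.3 V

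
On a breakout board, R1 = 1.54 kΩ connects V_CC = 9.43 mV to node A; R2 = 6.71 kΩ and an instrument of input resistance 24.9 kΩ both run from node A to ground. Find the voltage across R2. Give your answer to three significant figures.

V_out ≈ 7.30 mV

First combine the lower leg with the load: R2 ‖ R_L = 5.286 kΩ.
Voltage divider with the loaded lower leg: V_out = 9.43 × 5.286/(1.54 + 5.286) = 9.43 × 0.7744 = 7.302 mV.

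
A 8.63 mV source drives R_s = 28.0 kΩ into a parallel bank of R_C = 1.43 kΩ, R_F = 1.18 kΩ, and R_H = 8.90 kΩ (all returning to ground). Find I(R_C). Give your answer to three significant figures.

Parallel bank: R_p = 1/(1/1.43 + 1/1.18 + 1/8.90) = 0.6027 kΩ.
V_A by voltage divider: V_A = 8.63 × 0.6027/(28.0 + 0.6027) = 0.1819 mV.
Branch current I = V_A/R_C = 0.1819/1.43 = 0.1272 µA.

I ≈ 0.127 µA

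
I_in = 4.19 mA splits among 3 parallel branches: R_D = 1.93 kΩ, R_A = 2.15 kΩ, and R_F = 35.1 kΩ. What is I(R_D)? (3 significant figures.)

Conductances: ΣG = 1/1.93 + 1/2.15 + 1/35.1 = 1.012 (1/kΩ).
By the current-divider rule, I = I_in · G_k/ΣG = 4.19 × 0.5121 = 2.146 mA.

I ≈ 2.15 mA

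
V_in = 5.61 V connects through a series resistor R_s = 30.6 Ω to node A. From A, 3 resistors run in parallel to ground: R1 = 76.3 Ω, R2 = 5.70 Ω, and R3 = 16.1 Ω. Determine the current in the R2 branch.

I ≈ 0.114 A

Combine the parallel branches: R_p = (1/76.3 + 1/5.70 + 1/16.1)⁻¹ = 3.990 Ω.
V_A = 5.61 × 3.990/34.59 = 0.6471 V.
I(R2) = V_A / R2 = 0.6471/5.70 = 0.1135 A.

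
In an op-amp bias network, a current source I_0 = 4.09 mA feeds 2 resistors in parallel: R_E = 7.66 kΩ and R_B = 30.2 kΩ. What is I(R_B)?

Two-branch current divider: I_k = I_0 · R_other/(R_1 + R_2).
So I = 4.09 × 7.66/37.86 = 0.8275 mA.

I ≈ 0.828 mA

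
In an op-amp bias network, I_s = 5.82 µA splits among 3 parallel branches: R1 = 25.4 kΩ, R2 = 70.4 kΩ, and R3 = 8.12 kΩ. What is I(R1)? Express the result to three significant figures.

ΣG = 1/25.4 + 1/70.4 + 1/8.12 = 0.1767.
R1 takes the fraction G_k/ΣG = 0.03937/0.1767 = 0.2228, so I = 5.82 × 0.2228 = 1.297 µA.

I ≈ 1.30 µA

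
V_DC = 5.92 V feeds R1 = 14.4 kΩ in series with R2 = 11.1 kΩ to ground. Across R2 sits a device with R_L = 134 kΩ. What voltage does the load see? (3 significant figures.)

V_out ≈ 2.46 V

First combine the lower leg with the load: R2 ‖ R_L = 10.25 kΩ.
Voltage divider with the loaded lower leg: V_out = 5.92 × 10.25/(14.4 + 10.25) = 5.92 × 0.4158 = 2.462 V.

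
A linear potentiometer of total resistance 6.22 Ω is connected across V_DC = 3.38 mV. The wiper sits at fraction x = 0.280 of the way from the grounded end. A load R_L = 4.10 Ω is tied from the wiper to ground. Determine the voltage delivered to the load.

V_out ≈ 0.725 mV

The pot divides into 4.478 Ω above the wiper and 1.742 Ω below.
R_L loads the lower segment: effective lower R = 1.222 Ω.
V_out = 3.38 × 1.222/(4.478 + 1.222) = 0.7247 mV.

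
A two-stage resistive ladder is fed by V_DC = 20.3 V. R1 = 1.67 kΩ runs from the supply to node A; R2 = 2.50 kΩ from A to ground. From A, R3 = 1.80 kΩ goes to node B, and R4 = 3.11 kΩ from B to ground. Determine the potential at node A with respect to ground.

Looking into the second stage from A: R3 + R4 = 4.910 kΩ appears in parallel with R2.
R2 ‖ (R3+R4) = 1.657 kΩ.
So V_A = 20.3 × 0.4980 = 10.11 V.

V_A ≈ 10.1 V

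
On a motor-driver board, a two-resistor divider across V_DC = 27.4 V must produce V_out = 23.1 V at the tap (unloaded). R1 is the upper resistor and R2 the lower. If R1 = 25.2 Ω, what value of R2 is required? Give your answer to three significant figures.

R2 ≈ 135 Ω

Required fraction k = V_out/V_DC = 0.8431.
R2 = R1 · 0.8431/(1 − 0.8431) = 135.4 Ω.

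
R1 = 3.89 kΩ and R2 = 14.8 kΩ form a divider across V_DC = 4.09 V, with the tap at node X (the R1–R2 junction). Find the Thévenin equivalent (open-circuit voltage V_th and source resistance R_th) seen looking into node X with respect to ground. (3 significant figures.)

V_th ≈ 3.24 V, R_th ≈ 3.08 kΩ

Open-circuit (no load on X): V_th = V_DC · R2/(R1 + R2) = 4.09 × 14.8/(3.890 + 14.8) = 3.239 V.
Zeroing V_DC shorts the top of R1 to ground, so R_th = R1 ‖ R2 = 3.080 kΩ.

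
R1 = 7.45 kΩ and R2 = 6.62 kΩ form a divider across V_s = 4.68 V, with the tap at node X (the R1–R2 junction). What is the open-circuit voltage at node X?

V_th ≈ 2.20 V

Open-circuit (no load on X): V_th = V_s · R2/(R1 + R2) = 4.68 × 6.62/(7.450 + 6.62) = 2.202 V.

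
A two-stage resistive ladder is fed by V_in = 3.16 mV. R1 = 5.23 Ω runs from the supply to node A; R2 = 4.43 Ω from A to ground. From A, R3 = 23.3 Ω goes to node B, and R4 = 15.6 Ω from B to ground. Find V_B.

The second stage (R3 + R4 = 38.90 Ω) loads node A in parallel with R2.
R2 ‖ (R3+R4) = 3.977 Ω.
First divider: V_A = V_in · 3.977/(5.23 + 3.977) = 1.365 mV.
Then the unloaded second divider: V_B = V_A × R4/(R3+R4) = 1.365 × 0.4010 = 0.5474 mV.

V_B ≈ 0.547 mV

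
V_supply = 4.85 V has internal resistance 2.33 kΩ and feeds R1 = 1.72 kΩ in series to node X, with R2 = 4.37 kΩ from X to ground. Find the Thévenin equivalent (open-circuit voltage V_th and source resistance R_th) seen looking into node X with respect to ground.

R1' = 2.33 + 1.72 = 4.050 kΩ (source resistance + R1).
V_th is the unloaded tap voltage: V_supply · R2/(R1'+R2) = 4.85 × 0.5190 = 2.517 V.
With V_supply suppressed (replaced by a short), R_th = R1' ‖ R2 = (4.050 × 4.37)/(4.050 + 4.37) = 2.102 kΩ.

V_th ≈ 2.52 V, R_th ≈ 2.10 kΩ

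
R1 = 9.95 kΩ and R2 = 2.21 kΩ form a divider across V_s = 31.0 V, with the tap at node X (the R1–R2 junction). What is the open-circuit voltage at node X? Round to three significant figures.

V_th ≈ 5.63 V

V_th is the unloaded tap voltage: V_s · R2/(R1+R2) = 31.0 × 0.1817 = 5.634 V.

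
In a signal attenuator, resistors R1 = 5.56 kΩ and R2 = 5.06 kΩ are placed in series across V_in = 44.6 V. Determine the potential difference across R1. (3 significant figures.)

V ≈ 23.3 V

ΣR = 5.56 + 5.06 = 10.62 kΩ.
V = V_in · R/ΣR = 44.6 × 0.5235 = 23.35 V.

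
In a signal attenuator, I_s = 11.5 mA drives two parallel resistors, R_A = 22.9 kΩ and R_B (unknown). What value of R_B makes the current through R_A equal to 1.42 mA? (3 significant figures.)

The fraction through R_A equals R_B/(R_A+R_B).
With f = 0.1235, R_B = R_A · f/(1−f) = 22.9 × 0.1409 = 3.226 kΩ.

R_B ≈ 3.23 kΩ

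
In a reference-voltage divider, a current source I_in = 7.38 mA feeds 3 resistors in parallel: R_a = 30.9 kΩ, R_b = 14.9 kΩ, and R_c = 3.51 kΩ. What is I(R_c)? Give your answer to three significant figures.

Conductances: ΣG = 1/30.9 + 1/14.9 + 1/3.51 = 0.3844 (1/kΩ).
R_c takes the fraction G_k/ΣG = 0.2849/0.3844 = 0.7412, so I = 7.38 × 0.7412 = 5.470 mA.

I ≈ 5.47 mA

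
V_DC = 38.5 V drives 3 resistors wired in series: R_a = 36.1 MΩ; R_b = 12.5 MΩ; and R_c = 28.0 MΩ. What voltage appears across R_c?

ΣR = 36.1 + 12.5 + 28.0 = 76.60 MΩ.
V = V_DC · R/ΣR = 38.5 × 0.3655 = 14.07 V.

V ≈ 14.1 V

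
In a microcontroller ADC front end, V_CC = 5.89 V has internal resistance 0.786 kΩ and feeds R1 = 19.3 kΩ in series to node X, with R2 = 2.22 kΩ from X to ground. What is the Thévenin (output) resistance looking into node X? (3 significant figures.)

R1' = 0.786 + 19.3 = 20.09 kΩ (source resistance + R1).
Looking into X with the source shorted: R_th = R1'·R2/(R1'+R2) = 20.09 × 2.22/22.31 = 1.999 kΩ.

R_th ≈ 2.00 kΩ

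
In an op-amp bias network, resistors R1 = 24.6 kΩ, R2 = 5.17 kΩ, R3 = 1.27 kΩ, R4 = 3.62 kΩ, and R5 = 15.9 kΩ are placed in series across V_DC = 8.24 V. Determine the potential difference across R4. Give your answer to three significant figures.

Total series resistance ΣR = 24.6 + 5.17 + 1.27 + 3.62 + 15.9 = 50.56 kΩ.
V = V_DC · R/ΣR = 8.24 × 0.07160 = 0.5900 V.

V ≈ 0.590 V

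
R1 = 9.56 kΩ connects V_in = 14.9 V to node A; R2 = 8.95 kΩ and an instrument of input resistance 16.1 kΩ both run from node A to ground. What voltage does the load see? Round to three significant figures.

V_out ≈ 5.60 V

The load sits in parallel with R2, giving an effective lower resistance R2' = R2·R_L/(R2+R_L) = 5.752 kΩ.
Now apply the divider: V_out = 14.9 × 0.3757 = 5.597 V.
(Unloaded it would be 7.20 V; the load pulls it down.)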